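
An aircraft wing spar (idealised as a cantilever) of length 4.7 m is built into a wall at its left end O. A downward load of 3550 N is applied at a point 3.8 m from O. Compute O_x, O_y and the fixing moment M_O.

O_x = 0, O_y = 3550 N, M_O = 13490 N·m

ΣF_x = 0: O_x = 0.
ΣF_y = 0: O_y − 3550 = 0 → O_y = 3550 N.
ΣM about O: M_O − 3550·3.8 = 0 → M_O = 13490 N·m.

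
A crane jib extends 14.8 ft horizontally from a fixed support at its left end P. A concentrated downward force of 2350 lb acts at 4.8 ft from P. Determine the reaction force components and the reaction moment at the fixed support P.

P_x = 0, P_y = 2350 lb, M_P = 11280 lb·ft

ΣF_x = 0: P_x = 0.
ΣF_y = 0: P_y − 2350 = 0 → P_y = 2350 lb.
ΣM about P: M_P − 2350·4.8 = 0 → M_P = 11280 lb·ft.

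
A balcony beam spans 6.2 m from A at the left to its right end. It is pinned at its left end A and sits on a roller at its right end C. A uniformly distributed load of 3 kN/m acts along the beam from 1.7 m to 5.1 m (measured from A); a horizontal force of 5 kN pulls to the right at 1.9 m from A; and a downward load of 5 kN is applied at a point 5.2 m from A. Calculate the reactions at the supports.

Resultant of the distributed load: 3 × 3.4 = 10.2 kN at 3.4 m from A.
ΣM about A: C_y·6.2 − (3·3.4)·3.4 − 5·5.2 = 0 → C_y = 60.68/6.2 = 9.7871 ≈ 9.787 kN.
ΣF_y = 0: A_y + 9.7871 − 3·3.4 − 5 = 0 → A_y = 5.413 kN.
ΣF_x = 0: A_x + 5 = 0 → A_x = -5.000 kN.

A_x = -5.000 kN, A_y = 5.413 kN, C_y = 9.787 kN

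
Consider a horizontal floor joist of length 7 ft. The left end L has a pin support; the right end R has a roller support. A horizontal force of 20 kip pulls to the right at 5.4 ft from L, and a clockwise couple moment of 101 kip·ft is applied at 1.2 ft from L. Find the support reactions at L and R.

Moments about L: R_y·7 − 101 = 0 → R_y = 101/7 = 14.4286 ≈ 14.43 kip.
ΣF_y = 0: L_y + 14.4286  = 0 → L_y = -14.43 kip.
ΣF_x = 0: L_x + 20 = 0 → L_x = -20.00 kip.

L_x = -20.00 kip, L_y = -14.43 kip, R_y = 14.43 kip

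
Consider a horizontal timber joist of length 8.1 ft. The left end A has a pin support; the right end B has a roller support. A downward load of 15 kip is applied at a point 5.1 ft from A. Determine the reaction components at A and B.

ΣM about A: B_y·8.1 − 15·5.1 = 0 → B_y = 76.5/8.1 = 9.44444 ≈ 9.444 kip.
ΣF_y = 0: A_y + 9.44444 − 15 = 0 → A_y = 5.556 kip.
ΣF_x = 0: no horizontal applied forces, so A_x = 0.

A_x = 0, A_y = 5.556 kip, B_y = 9.444 kip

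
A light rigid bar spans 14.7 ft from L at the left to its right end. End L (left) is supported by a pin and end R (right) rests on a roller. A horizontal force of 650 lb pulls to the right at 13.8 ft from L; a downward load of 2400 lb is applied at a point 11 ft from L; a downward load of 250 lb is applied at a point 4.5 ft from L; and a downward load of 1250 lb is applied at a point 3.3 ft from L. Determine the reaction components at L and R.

ΣM about L: R_y·14.7 − 2400·11 − 250·4.5 − 1250·3.3 = 0 → R_y = 31650/14.7 = 2153.06 ≈ 2153 lb.
ΣF_y = 0: L_y + 2153.06 − 2400 − 250 − 1250 = 0 → L_y = 1747 lb.
ΣF_x = 0: L_x + 650 = 0 → L_x = -650.0 lb.

L_x = -650.0 lb, L_y = 1747 lb, R_y = 2153 lb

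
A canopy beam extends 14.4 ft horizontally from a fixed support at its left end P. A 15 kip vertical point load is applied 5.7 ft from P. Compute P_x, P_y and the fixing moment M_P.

ΣF_x = 0: P_x = 0.
ΣF_y = 0: P_y − 15 = 0 → P_y = 15.00 kip.
ΣM about P: M_P − 15·5.7 = 0 → M_P = 85.50 kip·ft.

P_x = 0, P_y = 15.00 kip, M_P = 85.50 kip·ft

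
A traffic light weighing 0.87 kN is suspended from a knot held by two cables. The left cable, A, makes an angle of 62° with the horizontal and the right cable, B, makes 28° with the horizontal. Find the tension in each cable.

T_A = 0.7682 kN, T_B = 0.4084 kN

ΣF_x = 0: −T_A·cos62° + T_B·cos28° = 0 → T_B = 0.531709·T_A.
ΣF_y = 0: T_A·sin62° + T_B·sin28° = 0.87.
Substitute: T_A·(0.882948 + 0.531709·0.469472) = 0.87 → T_A = 0.768164 ≈ 0.7682 kN.
Then T_B = 0.531709 × 0.768164 = 0.4084 kN.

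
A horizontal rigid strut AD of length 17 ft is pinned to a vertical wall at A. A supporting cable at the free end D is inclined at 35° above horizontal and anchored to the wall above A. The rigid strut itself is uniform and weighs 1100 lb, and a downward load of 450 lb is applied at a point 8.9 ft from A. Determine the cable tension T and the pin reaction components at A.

T = 1370 lb, A_x = 1122 lb, A_y = 764.4 lb

ΣM about A: T·sin35°·17 − 1100·8.5 − 450·8.9 = 0 → T = 13355/(17·0.573576) = 1369.63 ≈ 1370 lb.
ΣF_x = 0: A_x − T·cos35° = 0 → A_x = 1369.63 × 0.819152 = 1122 lb.
ΣF_y = 0: A_y + T·sin35° − 1100 − 450 = 0 → A_y = 1550 − 1369.63 × 0.573576 = 764.4 lb.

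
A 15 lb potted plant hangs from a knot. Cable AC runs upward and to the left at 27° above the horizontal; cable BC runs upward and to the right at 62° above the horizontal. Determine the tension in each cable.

ΣF_x = 0: −T_AC·cos27° + T_BC·cos62° = 0 → T_BC = 1.89789·T_AC.
ΣF_y = 0: T_AC·sin27° + T_BC·sin62° = 15.
Substitute: T_AC·(0.45399 + 1.89789·0.882948) = 15 → T_AC = 7.04315 ≈ 7.043 lb.
Then T_BC = 1.89789 × 7.04315 = 13.37 lb.

T_AC = 7.043 lb, T_BC = 13.37 lb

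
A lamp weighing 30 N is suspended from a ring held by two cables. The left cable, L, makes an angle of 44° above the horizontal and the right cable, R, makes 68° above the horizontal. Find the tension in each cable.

ΣF_x = 0: −T_L·cos44° + T_R·cos68° = 0 → T_R = 1.92025·T_L.
ΣF_y = 0: T_L·sin44° + T_R·sin68° = 30.
Substitute: T_L·(0.694658 + 1.92025·0.927184) = 30 → T_L = 12.1208 ≈ 12.12 N.
Then T_R = 1.92025 × 12.1208 = 23.27 N.

T_L = 12.12 N, T_R = 23.27 N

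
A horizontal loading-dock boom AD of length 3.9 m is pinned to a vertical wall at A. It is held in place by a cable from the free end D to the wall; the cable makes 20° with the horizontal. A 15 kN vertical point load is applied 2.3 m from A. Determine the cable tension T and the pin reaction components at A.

T = 25.86 kN, A_x = 24.30 kN, A_y = 6.154 kN

ΣM about A: T·sin20°·3.9 − 15·2.3 = 0 → T = 34.5/(3.9·0.34202) = 25.8644 ≈ 25.86 kN.
ΣF_x = 0: A_x − T·cos20° = 0 → A_x = 25.8644 × 0.939693 = 24.30 kN.
ΣF_y = 0: A_y + T·sin20° − 15 = 0 → A_y = 15 − 25.8644 × 0.34202 = 6.154 kN.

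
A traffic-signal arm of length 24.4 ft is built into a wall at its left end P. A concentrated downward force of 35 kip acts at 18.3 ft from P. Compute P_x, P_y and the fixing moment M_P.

P_x = 0, P_y = 35.00 kip, M_P = 640.5 kip·ft

ΣF_x = 0: P_x = 0.
ΣF_y = 0: P_y − 35 = 0 → P_y = 35.00 kip.
ΣM about P: M_P − 35·18.3 = 0 → M_P = 640.5 kip·ft.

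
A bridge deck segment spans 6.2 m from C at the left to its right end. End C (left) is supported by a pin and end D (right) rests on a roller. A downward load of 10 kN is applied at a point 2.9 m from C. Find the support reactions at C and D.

Taking moments about C: D_y·6.2 − 10·2.9 = 0 → D_y = 29/6.2 = 4.67742 ≈ 4.677 kN.
ΣF_y = 0: C_y + 4.67742 − 10 = 0 → C_y = 5.323 kN.
ΣF_x = 0: no horizontal applied forces, so C_x = 0.

C_x = 0, C_y = 5.323 kN, D_y = 4.677 kN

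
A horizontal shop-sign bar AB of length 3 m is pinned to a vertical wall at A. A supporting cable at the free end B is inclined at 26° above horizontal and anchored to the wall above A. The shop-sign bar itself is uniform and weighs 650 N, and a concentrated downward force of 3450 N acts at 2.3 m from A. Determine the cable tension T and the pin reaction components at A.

T = 6775 N, A_x = 6089 N, A_y = 1130 N

ΣM about A: T·sin26°·3 − 650·1.5 − 3450·2.3 = 0 → T = 8910/(3·0.438371) = 6775.08 ≈ 6775 N.
ΣF_x = 0: A_x − T·cos26° = 0 → A_x = 6775.08 × 0.898794 = 6089 N.
ΣF_y = 0: A_y + T·sin26° − 650 − 3450 = 0 → A_y = 4100 − 6775.08 × 0.438371 = 1130 N.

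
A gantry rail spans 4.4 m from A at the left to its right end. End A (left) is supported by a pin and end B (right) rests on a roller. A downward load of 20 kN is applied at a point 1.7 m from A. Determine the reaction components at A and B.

A_x = 0, A_y = 12.27 kN, B_y = 7.727 kN

Taking moments about A: B_y·4.4 − 20·1.7 = 0 → B_y = 34/4.4 = 7.72727 ≈ 7.727 kN.
ΣF_y = 0: A_y + 7.72727 − 20 = 0 → A_y = 12.27 kN.
ΣF_x = 0: no horizontal applied forces, so A_x = 0.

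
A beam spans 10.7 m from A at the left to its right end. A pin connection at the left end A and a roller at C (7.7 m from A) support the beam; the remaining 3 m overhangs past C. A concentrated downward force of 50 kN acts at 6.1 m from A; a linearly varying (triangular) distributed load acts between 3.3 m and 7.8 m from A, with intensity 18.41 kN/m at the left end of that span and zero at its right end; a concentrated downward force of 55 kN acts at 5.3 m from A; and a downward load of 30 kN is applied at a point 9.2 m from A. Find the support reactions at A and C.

A_x = 0, A_y = 37.29 kN, C_y = 139.1 kN

Resultant of the triangular load: ½ × 18.41 × 4.5 = 41.4225 kN, acting at 4.8 m from A (one-third of the span from the peak).
Moments about A: C_y·7.7 − 50·6.1 − (½·18.41·4.5)·4.8 − 55·5.3 − 30·9.2 = 0 → C_y = 1071.328/7.7 = 139.134 ≈ 139.1 kN.
ΣF_y = 0: A_y + 139.134 − 50 − ½·18.41·4.5 − 55 − 30 = 0 → A_y = 37.29 kN.
ΣF_x = 0: no horizontal applied forces, so A_x = 0.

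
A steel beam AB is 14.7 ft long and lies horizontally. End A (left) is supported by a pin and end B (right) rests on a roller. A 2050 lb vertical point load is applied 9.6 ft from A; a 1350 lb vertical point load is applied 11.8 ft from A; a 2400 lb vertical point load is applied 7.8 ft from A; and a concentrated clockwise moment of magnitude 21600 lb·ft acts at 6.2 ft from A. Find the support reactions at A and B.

A_x = 0, A_y = 634.7 lb, B_y = 5165 lb

Moments about A: B_y·14.7 − 2050·9.6 − 1350·11.8 − 2400·7.8 − 21600 = 0 → B_y = 75930/14.7 = 5165.31 ≈ 5165 lb.
ΣF_y = 0: A_y + 5165.31 − 2050 − 1350 − 2400 = 0 → A_y = 634.7 lb.
ΣF_x = 0: no horizontal applied forces, so A_x = 0.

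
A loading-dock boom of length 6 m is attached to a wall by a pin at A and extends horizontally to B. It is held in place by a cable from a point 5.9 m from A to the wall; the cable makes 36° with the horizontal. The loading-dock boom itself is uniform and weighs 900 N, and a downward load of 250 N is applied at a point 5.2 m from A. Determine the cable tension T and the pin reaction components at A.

T = 1153 N, A_x = 933.1 N, A_y = 472.0 N

ΣM about A: T·sin36°·5.9 − 900·3 − 250·5.2 = 0 → T = 4000/(5.9·0.587785) = 1153.43 ≈ 1153 N.
ΣF_x = 0: A_x − T·cos36° = 0 → A_x = 1153.43 × 0.809017 = 933.1 N.
ΣF_y = 0: A_y + T·sin36° − 900 − 250 = 0 → A_y = 1150 − 1153.43 × 0.587785 = 472.0 N.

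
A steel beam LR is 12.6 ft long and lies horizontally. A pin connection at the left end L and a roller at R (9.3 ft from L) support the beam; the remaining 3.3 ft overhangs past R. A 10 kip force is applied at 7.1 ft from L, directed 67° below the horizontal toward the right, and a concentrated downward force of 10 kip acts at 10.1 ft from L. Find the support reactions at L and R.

ΣM about L: R_y·9.3 − 10·sin67°·7.1 − 10·10.1 = 0 → R_y = 166.356/9.3 = 17.8877 ≈ 17.89 kip.
ΣF_y = 0: L_y + 17.8877 − 10·sin67° − 10 = 0 → L_y = 1.317 kip.
ΣF_x = 0: L_x + 10·cos67° = 0 → L_x = -3.907 kip.

L_x = -3.907 kip, L_y = 1.317 kip, R_y = 17.89 kip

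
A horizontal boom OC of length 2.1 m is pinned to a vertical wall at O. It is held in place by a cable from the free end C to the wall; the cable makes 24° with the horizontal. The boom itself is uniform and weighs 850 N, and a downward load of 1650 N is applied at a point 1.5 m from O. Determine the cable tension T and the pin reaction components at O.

ΣM about O: T·sin24°·2.1 − 850·1.05 − 1650·1.5 = 0 → T = 3367.5/(2.1·0.406737) = 3942.53 ≈ 3943 N.
ΣF_x = 0: O_x − T·cos24° = 0 → O_x = 3942.53 × 0.913545 = 3602 N.
ΣF_y = 0: O_y + T·sin24° − 850 − 1650 = 0 → O_y = 2500 − 3942.53 × 0.406737 = 896.4 N.

T = 3943 N, O_x = 3602 N, O_y = 896.4 N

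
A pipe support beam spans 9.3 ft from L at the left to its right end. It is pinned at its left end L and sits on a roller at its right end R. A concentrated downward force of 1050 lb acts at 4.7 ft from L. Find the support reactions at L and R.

L_x = 0, L_y = 519.4 lb, R_y = 530.6 lb

Taking moments about L: R_y·9.3 − 1050·4.7 = 0 → R_y = 4935/9.3 = 530.645 ≈ 530.6 lb.
ΣF_y = 0: L_y + 530.645 − 1050 = 0 → L_y = 519.4 lb.
ΣF_x = 0: no horizontal applied forces, so L_x = 0.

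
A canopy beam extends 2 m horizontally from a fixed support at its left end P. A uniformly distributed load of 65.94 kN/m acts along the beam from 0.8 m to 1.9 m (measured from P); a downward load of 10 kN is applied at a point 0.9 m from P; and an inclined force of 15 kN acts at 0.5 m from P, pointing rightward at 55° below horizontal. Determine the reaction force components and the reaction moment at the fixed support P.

P_x = -8.604 kN, P_y = 94.82 kN, M_P = 113.1 kN·m

Resultant of the distributed load: 65.94 × 1.1 = 72.534 kN at 1.35 m from P.
ΣF_x = 0: P_x + 15·cos55° = 0 → P_x = -8.604 kN.
ΣF_y = 0: P_y − 65.94·1.1 − 10 − 15·sin55° = 0 → P_y = 94.82 kN.
ΣM about P: M_P − (65.94·1.1)·1.35 − 10·0.9 − 15·sin55°·0.5 = 0 → M_P = 113.1 kN·m.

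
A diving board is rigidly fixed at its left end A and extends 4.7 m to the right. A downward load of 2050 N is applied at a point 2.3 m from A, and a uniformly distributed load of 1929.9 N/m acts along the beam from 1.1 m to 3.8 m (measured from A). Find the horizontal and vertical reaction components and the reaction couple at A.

Resultant of the distributed load: 1929.9 × 2.7 = 5210.73 N at 2.45 m from A.
ΣF_x = 0: A_x = 0.
ΣF_y = 0: A_y − 2050 − 1929.9·2.7 = 0 → A_y = 7261 N.
ΣM about A: M_A − 2050·2.3 − (1929.9·2.7)·2.45 = 0 → M_A = 17480 N·m.

A_x = 0, A_y = 7261 N, M_A = 17480 N·m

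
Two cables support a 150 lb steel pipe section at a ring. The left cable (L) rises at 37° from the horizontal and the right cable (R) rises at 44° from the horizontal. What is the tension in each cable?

T_L = 109.2 lb, T_R = 121.3 lb

ΣF_x = 0: −T_L·cos37° + T_R·cos44° = 0 → T_R = 1.11023·T_L.
ΣF_y = 0: T_L·sin37° + T_R·sin44° = 150.
Substitute: T_L·(0.601815 + 1.11023·0.694658) = 150 → T_L = 109.246 ≈ 109.2 lb.
Then T_R = 1.11023 × 109.246 = 121.3 lb.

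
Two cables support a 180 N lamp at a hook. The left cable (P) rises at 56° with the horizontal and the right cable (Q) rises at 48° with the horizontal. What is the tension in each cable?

ΣF_x = 0: −T_P·cos56° + T_Q·cos48° = 0 → T_Q = 0.835701·T_P.
ΣF_y = 0: T_P·sin56° + T_Q·sin48° = 180.
Substitute: T_P·(0.829038 + 0.835701·0.743145) = 180 → T_P = 124.131 ≈ 124.1 N.
Then T_Q = 0.835701 × 124.131 = 103.7 N.

T_P = 124.1 N, T_Q = 103.7 N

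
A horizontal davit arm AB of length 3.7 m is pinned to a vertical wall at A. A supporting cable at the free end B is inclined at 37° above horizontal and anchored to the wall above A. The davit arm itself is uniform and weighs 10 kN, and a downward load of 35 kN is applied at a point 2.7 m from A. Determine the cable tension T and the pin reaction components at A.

T = 50.75 kN, A_x = 40.53 kN, A_y = 14.46 kN

ΣM about A: T·sin37°·3.7 − 10·1.85 − 35·2.7 = 0 → T = 113/(3.7·0.601815) = 50.7474 ≈ 50.75 kN.
ΣF_x = 0: A_x − T·cos37° = 0 → A_x = 50.7474 × 0.798636 = 40.53 kN.
ΣF_y = 0: A_y + T·sin37° − 10 − 35 = 0 → A_y = 45 − 50.7474 × 0.601815 = 14.46 kN.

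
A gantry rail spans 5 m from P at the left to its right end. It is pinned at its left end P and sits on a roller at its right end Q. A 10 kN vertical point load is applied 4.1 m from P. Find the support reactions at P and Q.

P_x = 0, P_y = 1.800 kN, Q_y = 8.200 kN

Taking moments about P: Q_y·5 − 10·4.1 = 0 → Q_y = 41/5 = 8.200 kN.
ΣF_y = 0: P_y + 8.2 − 10 = 0 → P_y = 1.800 kN.
ΣF_x = 0: no horizontal applied forces, so P_x = 0.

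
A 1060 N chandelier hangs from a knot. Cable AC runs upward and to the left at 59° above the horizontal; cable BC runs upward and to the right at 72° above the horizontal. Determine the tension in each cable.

ΣF_x = 0: −T_AC·cos59° + T_BC·cos72° = 0 → T_BC = 1.6667·T_AC.
ΣF_y = 0: T_AC·sin59° + T_BC·sin72° = 1060.
Substitute: T_AC·(0.857167 + 1.6667·0.951057) = 1060 → T_AC = 434.018 ≈ 434.0 N.
Then T_BC = 1.6667 × 434.018 = 723.4 N.

T_AC = 434.0 N, T_BC = 723.4 N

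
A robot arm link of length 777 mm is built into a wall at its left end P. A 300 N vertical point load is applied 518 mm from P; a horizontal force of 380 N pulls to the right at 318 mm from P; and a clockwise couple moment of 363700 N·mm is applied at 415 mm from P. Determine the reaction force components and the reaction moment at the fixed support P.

P_x = -380.0 N, P_y = 300.0 N, M_P = 519100 N·mm

ΣF_x = 0: P_x + 380 = 0 → P_x = -380.0 N.
ΣF_y = 0: P_y − 300 = 0 → P_y = 300.0 N.
ΣM about P: M_P − 300·518 − 363700 = 0 → M_P = 519100 N·mm.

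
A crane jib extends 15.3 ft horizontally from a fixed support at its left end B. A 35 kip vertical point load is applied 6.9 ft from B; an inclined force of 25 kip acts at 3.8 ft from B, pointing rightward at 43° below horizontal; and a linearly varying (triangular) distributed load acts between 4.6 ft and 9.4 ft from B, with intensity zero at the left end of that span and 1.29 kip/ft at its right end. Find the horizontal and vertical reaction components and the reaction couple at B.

Resultant of the triangular load: ½ × 1.29 × 4.8 = 3.096 kip, acting at 7.8 ft from B (one-third of the span from the peak).
ΣF_x = 0: B_x + 25·cos43° = 0 → B_x = -18.28 kip.
ΣF_y = 0: B_y − 35 − 25·sin43° − ½·1.29·4.8 = 0 → B_y = 55.15 kip.
ΣM about B: M_B − 35·6.9 − 25·sin43°·3.8 − (½·1.29·4.8)·7.8 = 0 → M_B = 330.4 kip·ft.

B_x = -18.28 kip, B_y = 55.15 kip, M_B = 330.4 kip·ft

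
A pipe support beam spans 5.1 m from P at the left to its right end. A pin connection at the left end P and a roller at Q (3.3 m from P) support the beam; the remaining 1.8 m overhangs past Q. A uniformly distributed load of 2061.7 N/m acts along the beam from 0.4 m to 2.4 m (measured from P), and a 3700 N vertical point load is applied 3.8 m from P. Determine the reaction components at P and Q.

Resultant of the distributed load: 2061.7 × 2 = 4123.4 N at 1.4 m from P.
Moments about P: Q_y·3.3 − (2061.7·2)·1.4 − 3700·3.8 = 0 → Q_y = 19832.76/3.3 = 6009.93 ≈ 6010 N.
ΣF_y = 0: P_y + 6009.93 − 2061.7·2 − 3700 = 0 → P_y = 1813 N.
ΣF_x = 0: no horizontal applied forces, so P_x = 0.

P_x = 0, P_y = 1813 N, Q_y = 6010 N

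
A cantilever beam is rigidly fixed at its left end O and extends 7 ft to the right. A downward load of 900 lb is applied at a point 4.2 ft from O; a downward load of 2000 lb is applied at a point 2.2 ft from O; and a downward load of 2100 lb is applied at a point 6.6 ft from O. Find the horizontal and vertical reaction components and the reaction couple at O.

O_x = 0, O_y = 5000 lb, M_O = 22040 lb·ft

ΣF_x = 0: O_x = 0.
ΣF_y = 0: O_y − 900 − 2000 − 2100 = 0 → O_y = 5000 lb.
ΣM about O: M_O − 900·4.2 − 2000·2.2 − 2100·6.6 = 0 → M_O = 22040 lb·ft.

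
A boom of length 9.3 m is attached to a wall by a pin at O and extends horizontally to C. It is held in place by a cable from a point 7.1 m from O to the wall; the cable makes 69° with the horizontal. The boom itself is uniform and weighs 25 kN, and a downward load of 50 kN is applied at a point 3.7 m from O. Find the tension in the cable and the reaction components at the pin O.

ΣM about O: T·sin69°·7.1 − 25·4.65 − 50·3.7 = 0 → T = 301.25/(7.1·0.93358) = 45.4483 ≈ 45.45 kN.
ΣF_x = 0: O_x − T·cos69° = 0 → O_x = 45.4483 × 0.358368 = 16.29 kN.
ΣF_y = 0: O_y + T·sin69° − 25 − 50 = 0 → O_y = 75 − 45.4483 × 0.93358 = 32.57 kN.

T = 45.45 kN, O_x = 16.29 kN, O_y = 32.57 kN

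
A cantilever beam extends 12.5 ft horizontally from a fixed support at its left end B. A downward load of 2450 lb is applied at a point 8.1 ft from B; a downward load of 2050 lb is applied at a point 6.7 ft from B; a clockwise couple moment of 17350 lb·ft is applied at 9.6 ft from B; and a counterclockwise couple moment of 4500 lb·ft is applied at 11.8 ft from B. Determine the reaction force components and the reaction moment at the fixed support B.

ΣF_x = 0: B_x = 0.
ΣF_y = 0: B_y − 2450 − 2050 = 0 → B_y = 4500 lb.
ΣM about B: M_B − 2450·8.1 − 2050·6.7 − 17350 + 4500 = 0 → M_B = 46430 lb·ft.

B_x = 0, B_y = 4500 lb, M_B = 46430 lb·ft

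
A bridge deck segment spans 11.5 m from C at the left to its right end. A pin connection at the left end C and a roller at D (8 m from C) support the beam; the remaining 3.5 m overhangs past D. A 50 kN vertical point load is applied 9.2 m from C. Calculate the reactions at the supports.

C_x = 0, C_y = -7.500 kN, D_y = 57.50 kN

Taking moments about C: D_y·8 − 50·9.2 = 0 → D_y = 460/8 = 57.50 kN.
ΣF_y = 0: C_y + 57.5 − 50 = 0 → C_y = -7.500 kN.
ΣF_x = 0: no horizontal applied forces, so C_x = 0.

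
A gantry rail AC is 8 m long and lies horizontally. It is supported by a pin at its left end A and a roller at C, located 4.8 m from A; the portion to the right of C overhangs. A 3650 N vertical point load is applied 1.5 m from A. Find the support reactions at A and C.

A_x = 0, A_y = 2509 N, C_y = 1141 N

Moments about A: C_y·4.8 − 3650·1.5 = 0 → C_y = 5475/4.8 = 1140.62 ≈ 1141 N.
ΣF_y = 0: A_y + 1140.62 − 3650 = 0 → A_y = 2509 N.
ΣF_x = 0: no horizontal applied forces, so A_x = 0.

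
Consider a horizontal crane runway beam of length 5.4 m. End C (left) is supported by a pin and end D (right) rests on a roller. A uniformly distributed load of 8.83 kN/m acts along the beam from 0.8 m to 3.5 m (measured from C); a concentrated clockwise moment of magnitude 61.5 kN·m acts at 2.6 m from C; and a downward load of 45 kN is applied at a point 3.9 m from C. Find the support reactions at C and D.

Resultant of the distributed load: 8.83 × 2.7 = 23.841 kN at 2.15 m from C.
Taking moments about C: D_y·5.4 − (8.83·2.7)·2.15 − 61.5 − 45·3.9 = 0 → D_y = 288.25815/5.4 = 53.3811 ≈ 53.38 kN.
ΣF_y = 0: C_y + 53.3811 − 8.83·2.7 − 45 = 0 → C_y = 15.46 kN.
ΣF_x = 0: no horizontal applied forces, so C_x = 0.

C_x = 0, C_y = 15.46 kN, D_y = 53.38 kN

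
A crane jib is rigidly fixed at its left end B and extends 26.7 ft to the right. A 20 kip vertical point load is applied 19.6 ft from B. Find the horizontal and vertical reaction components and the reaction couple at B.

ΣF_x = 0: B_x = 0.
ΣF_y = 0: B_y − 20 = 0 → B_y = 20.00 kip.
ΣM about B: M_B − 20·19.6 = 0 → M_B = 392.0 kip·ft.

B_x = 0, B_y = 20.00 kip, M_B = 392.0 kip·ft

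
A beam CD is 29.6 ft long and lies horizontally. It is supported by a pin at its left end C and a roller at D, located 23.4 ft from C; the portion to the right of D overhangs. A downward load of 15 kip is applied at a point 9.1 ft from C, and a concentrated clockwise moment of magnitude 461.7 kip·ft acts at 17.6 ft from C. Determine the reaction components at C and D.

Moments about C: D_y·23.4 − 15·9.1 − 461.7 = 0 → D_y = 598.2/23.4 = 25.5641 ≈ 25.56 kip.
ΣF_y = 0: C_y + 25.5641 − 15 = 0 → C_y = -10.56 kip.
ΣF_x = 0: no horizontal applied forces, so C_x = 0.

C_x = 0, C_y = -10.56 kip, D_y = 25.56 kip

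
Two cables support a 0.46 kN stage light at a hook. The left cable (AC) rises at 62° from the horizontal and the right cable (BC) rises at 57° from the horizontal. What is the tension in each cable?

ΣF_x = 0: −T_AC·cos62° + T_BC·cos57° = 0 → T_BC = 0.861987·T_AC.
ΣF_y = 0: T_AC·sin62° + T_BC·sin57° = 0.46.
Substitute: T_AC·(0.882948 + 0.861987·0.838671) = 0.46 → T_AC = 0.286449 ≈ 0.2864 kN.
Then T_BC = 0.861987 × 0.286449 = 0.2469 kN.

T_AC = 0.2864 kN, T_BC = 0.2469 kN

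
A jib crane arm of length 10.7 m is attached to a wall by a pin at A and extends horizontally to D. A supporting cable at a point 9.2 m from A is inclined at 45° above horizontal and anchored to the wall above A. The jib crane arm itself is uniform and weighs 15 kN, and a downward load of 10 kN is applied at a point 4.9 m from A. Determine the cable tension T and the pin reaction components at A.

T = 19.87 kN, A_x = 14.05 kN, A_y = 10.95 kN

ΣM about A: T·sin45°·9.2 − 15·5.35 − 10·4.9 = 0 → T = 129.25/(9.2·0.707107) = 19.8682 ≈ 19.87 kN.
ΣF_x = 0: A_x − T·cos45° = 0 → A_x = 19.8682 × 0.707107 = 14.05 kN.
ΣF_y = 0: A_y + T·sin45° − 15 − 10 = 0 → A_y = 25 − 19.8682 × 0.707107 = 10.95 kN.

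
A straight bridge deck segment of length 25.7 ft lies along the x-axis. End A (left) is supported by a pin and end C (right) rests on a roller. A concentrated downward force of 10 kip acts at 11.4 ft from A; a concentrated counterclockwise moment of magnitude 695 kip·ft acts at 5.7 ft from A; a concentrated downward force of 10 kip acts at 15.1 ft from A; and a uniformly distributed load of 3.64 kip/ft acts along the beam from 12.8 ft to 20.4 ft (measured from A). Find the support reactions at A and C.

Resultant of the distributed load: 3.64 × 7.6 = 27.664 kip at 16.6 ft from A.
Moments about A: C_y·25.7 − 10·11.4 + 695 − 10·15.1 − (3.64·7.6)·16.6 = 0 → C_y = 29.2224/25.7 = 1.13706 ≈ 1.137 kip.
ΣF_y = 0: A_y + 1.13706 − 10 − 10 − 3.64·7.6 = 0 → A_y = 46.53 kip.
ΣF_x = 0: no horizontal applied forces, so A_x = 0.

A_x = 0, A_y = 46.53 kip, C_y = 1.137 kip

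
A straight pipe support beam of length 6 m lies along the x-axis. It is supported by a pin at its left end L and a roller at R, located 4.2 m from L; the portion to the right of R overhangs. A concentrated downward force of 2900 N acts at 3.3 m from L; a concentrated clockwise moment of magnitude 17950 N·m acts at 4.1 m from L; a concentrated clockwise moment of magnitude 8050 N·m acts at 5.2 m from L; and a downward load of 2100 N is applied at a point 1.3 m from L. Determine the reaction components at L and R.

Taking moments about L: R_y·4.2 − 2900·3.3 − 17950 − 8050 − 2100·1.3 = 0 → R_y = 38300/4.2 = 9119.05 ≈ 9119 N.
ΣF_y = 0: L_y + 9119.05 − 2900 − 2100 = 0 → L_y = -4119 N.
ΣF_x = 0: no horizontal applied forces, so L_x = 0.

L_x = 0, L_y = -4119 N, R_y = 9119 N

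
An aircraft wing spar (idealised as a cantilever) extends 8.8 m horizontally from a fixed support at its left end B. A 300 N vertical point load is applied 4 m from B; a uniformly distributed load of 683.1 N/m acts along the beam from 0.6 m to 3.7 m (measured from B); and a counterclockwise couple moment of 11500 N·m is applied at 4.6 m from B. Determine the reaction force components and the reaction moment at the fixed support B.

B_x = 0, B_y = 2418 N, M_B = -5747 N·m

Resultant of the distributed load: 683.1 × 3.1 = 2117.61 N at 2.15 m from B.
ΣF_x = 0: B_x = 0.
ΣF_y = 0: B_y − 300 − 683.1·3.1 = 0 → B_y = 2418 N.
ΣM about B: M_B − 300·4 − (683.1·3.1)·2.15 + 11500 = 0 → M_B = -5747 N·m.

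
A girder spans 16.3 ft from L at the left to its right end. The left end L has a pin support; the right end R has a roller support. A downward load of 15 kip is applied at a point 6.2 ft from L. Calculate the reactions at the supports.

Moments about L: R_y·16.3 − 15·6.2 = 0 → R_y = 93/16.3 = 5.70552 ≈ 5.706 kip.
ΣF_y = 0: L_y + 5.70552 − 15 = 0 → L_y = 9.294 kip.
ΣF_x = 0: no horizontal applied forces, so L_x = 0.

L_x = 0, L_y = 9.294 kip, R_y = 5.706 kip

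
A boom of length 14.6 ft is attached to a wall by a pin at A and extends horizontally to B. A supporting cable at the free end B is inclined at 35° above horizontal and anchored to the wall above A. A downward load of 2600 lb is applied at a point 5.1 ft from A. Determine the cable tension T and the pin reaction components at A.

T = 1583 lb, A_x = 1297 lb, A_y = 1692 lb

ΣM about A: T·sin35°·14.6 − 2600·5.1 = 0 → T = 13260/(14.6·0.573576) = 1583.43 ≈ 1583 lb.
ΣF_x = 0: A_x − T·cos35° = 0 → A_x = 1583.43 × 0.819152 = 1297 lb.
ΣF_y = 0: A_y + T·sin35° − 2600 = 0 → A_y = 2600 − 1583.43 × 0.573576 = 1692 lb.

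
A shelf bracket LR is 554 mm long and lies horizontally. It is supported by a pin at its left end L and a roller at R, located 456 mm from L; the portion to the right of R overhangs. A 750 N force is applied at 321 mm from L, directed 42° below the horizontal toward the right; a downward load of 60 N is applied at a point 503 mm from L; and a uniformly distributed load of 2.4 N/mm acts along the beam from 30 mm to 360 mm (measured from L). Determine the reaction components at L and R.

Resultant of the distributed load: 2.4 × 330 = 792 N at 195 mm from L.
ΣM about L: R_y·456 − 750·sin42°·321 − 60·503 − (2.4·330)·195 = 0 → R_y = 345713/456 = 758.143 ≈ 758.1 N.
ΣF_y = 0: L_y + 758.143 − 750·sin42° − 60 − 2.4·330 = 0 → L_y = 595.7 N.
ΣF_x = 0: L_x + 750·cos42° = 0 → L_x = -557.4 N.

L_x = -557.4 N, L_y = 595.7 N, R_y = 758.1 N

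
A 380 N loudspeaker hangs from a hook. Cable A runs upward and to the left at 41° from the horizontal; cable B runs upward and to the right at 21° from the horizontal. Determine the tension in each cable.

T_A = 401.8 N, T_B = 324.8 N

ΣF_x = 0: −T_A·cos41° + T_B·cos21° = 0 → T_B = 0.808403·T_A.
ΣF_y = 0: T_A·sin41° + T_B·sin21° = 380.
Substitute: T_A·(0.656059 + 0.808403·0.358368) = 380 → T_A = 401.791 ≈ 401.8 N.
Then T_B = 0.808403 × 401.791 = 324.8 N.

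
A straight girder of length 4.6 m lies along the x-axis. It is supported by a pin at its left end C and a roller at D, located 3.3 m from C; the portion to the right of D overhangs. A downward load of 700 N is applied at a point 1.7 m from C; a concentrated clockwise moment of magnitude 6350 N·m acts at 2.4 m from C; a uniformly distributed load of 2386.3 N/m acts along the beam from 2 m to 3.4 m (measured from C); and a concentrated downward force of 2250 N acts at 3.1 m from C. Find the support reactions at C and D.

C_x = 0, C_y = -841.1 N, D_y = 7132 N

Resultant of the distributed load: 2386.3 × 1.4 = 3340.82 N at 2.7 m from C.
Moments about C: D_y·3.3 − 700·1.7 − 6350 − (2386.3·1.4)·2.7 − 2250·3.1 = 0 → D_y = 23535.214/3.3 = 7131.88 ≈ 7132 N.
ΣF_y = 0: C_y + 7131.88 − 700 − 2386.3·1.4 − 2250 = 0 → C_y = -841.1 N.
ΣF_x = 0: no horizontal applied forces, so C_x = 0.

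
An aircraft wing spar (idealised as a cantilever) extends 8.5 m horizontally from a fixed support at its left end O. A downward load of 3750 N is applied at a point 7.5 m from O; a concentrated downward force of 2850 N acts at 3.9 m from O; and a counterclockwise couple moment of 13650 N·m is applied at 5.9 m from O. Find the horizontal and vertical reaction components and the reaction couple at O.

O_x = 0, O_y = 6600 N, M_O = 25590 N·m

ΣF_x = 0: O_x = 0.
ΣF_y = 0: O_y − 3750 − 2850 = 0 → O_y = 6600 N.
ΣM about O: M_O − 3750·7.5 − 2850·3.9 + 13650 = 0 → M_O = 25590 N·m.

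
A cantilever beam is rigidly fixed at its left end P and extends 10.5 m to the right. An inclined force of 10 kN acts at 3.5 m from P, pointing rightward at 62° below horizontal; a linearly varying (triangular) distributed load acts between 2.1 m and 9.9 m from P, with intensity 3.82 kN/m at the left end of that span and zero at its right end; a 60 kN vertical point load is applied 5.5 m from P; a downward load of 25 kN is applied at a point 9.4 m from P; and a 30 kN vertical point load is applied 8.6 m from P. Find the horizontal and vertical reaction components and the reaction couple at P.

P_x = -4.695 kN, P_y = 138.7 kN, M_P = 923.9 kN·m

Resultant of the triangular load: ½ × 3.82 × 7.8 = 14.898 kN, acting at 4.7 m from P (one-third of the span from the peak).
ΣF_x = 0: P_x + 10·cos62° = 0 → P_x = -4.695 kN.
ΣF_y = 0: P_y − 10·sin62° − ½·3.82·7.8 − 60 − 25 − 30 = 0 → P_y = 138.7 kN.
ΣM about P: M_P − 10·sin62°·3.5 − (½·3.82·7.8)·4.7 − 60·5.5 − 25·9.4 − 30·8.6 = 0 → M_P = 923.9 kN·m.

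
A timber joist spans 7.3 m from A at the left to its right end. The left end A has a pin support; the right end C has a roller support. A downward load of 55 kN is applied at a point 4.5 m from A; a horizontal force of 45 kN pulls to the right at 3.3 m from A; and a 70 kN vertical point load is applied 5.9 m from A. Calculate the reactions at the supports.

Taking moments about A: C_y·7.3 − 55·4.5 − 70·5.9 = 0 → C_y = 660.5/7.3 = 90.4795 ≈ 90.48 kN.
ΣF_y = 0: A_y + 90.4795 − 55 − 70 = 0 → A_y = 34.52 kN.
ΣF_x = 0: A_x + 45 = 0 → A_x = -45.00 kN.

A_x = -45.00 kN, A_y = 34.52 kN, C_y = 90.48 kN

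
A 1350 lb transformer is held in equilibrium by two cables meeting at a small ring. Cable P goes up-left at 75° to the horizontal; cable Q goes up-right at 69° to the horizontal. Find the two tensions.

T_P = 823.1 lb, T_Q = 594.4 lb

ΣF_x = 0: −T_P·cos75° + T_Q·cos69° = 0 → T_Q = 0.722216·T_P.
ΣF_y = 0: T_P·sin75° + T_Q·sin69° = 1350.
Substitute: T_P·(0.965926 + 0.722216·0.93358) = 1350 → T_P = 823.084 ≈ 823.1 lb.
Then T_Q = 0.722216 × 823.084 = 594.4 lb.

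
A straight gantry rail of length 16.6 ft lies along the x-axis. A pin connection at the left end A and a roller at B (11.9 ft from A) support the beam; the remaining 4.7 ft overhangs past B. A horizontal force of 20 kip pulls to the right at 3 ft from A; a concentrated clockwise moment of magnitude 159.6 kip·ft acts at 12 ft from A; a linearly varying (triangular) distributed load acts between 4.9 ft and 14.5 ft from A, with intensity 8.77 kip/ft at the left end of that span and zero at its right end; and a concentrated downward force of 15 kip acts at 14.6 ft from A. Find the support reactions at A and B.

Resultant of the triangular load: ½ × 8.77 × 9.6 = 42.096 kip, acting at 8.1 ft from A (one-third of the span from the peak).
Taking moments about A: B_y·11.9 − 159.6 − (½·8.77·9.6)·8.1 − 15·14.6 = 0 → B_y = 719.5776/11.9 = 60.4687 ≈ 60.47 kip.
ΣF_y = 0: A_y + 60.4687 − ½·8.77·9.6 − 15 = 0 → A_y = -3.373 kip.
ΣF_x = 0: A_x + 20 = 0 → A_x = -20.00 kip.

A_x = -20.00 kip, A_y = -3.373 kip, B_y = 60.47 kip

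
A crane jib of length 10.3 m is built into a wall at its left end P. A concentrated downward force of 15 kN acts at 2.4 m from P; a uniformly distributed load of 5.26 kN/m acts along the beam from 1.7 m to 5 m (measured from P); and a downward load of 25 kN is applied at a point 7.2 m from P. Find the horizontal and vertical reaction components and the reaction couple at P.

Resultant of the distributed load: 5.26 × 3.3 = 17.358 kN at 3.35 m from P.
ΣF_x = 0: P_x = 0.
ΣF_y = 0: P_y − 15 − 5.26·3.3 − 25 = 0 → P_y = 57.36 kN.
ΣM about P: M_P − 15·2.4 − (5.26·3.3)·3.35 − 25·7.2 = 0 → M_P = 274.1 kN·m.

P_x = 0, P_y = 57.36 kN, M_P = 274.1 kN·m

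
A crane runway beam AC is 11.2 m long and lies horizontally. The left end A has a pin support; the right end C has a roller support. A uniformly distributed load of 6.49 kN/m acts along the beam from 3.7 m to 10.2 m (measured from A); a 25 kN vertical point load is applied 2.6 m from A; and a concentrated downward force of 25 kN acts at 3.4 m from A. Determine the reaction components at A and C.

Resultant of the distributed load: 6.49 × 6.5 = 42.185 kN at 6.95 m from A.
ΣM about A: C_y·11.2 − (6.49·6.5)·6.95 − 25·2.6 − 25·3.4 = 0 → C_y = 443.18575/11.2 = 39.5702 ≈ 39.57 kN.
ΣF_y = 0: A_y + 39.5702 − 6.49·6.5 − 25 − 25 = 0 → A_y = 52.61 kN.
ΣF_x = 0: no horizontal applied forces, so A_x = 0.

A_x = 0, A_y = 52.61 kN, C_y = 39.57 kN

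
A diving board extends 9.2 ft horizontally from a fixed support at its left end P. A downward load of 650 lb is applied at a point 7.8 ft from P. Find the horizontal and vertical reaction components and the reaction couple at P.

P_x = 0, P_y = 650.0 lb, M_P = 5070 lb·ft

ΣF_x = 0: P_x = 0.
ΣF_y = 0: P_y − 650 = 0 → P_y = 650.0 lb.
ΣM about P: M_P − 650·7.8 = 0 → M_P = 5070 lb·ft.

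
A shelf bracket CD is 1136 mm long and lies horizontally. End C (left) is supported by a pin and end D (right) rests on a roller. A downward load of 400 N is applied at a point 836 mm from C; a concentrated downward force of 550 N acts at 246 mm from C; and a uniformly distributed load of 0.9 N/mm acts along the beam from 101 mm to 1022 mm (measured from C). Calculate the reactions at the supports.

C_x = 0, C_y = 955.7 N, D_y = 823.2 N

Resultant of the distributed load: 0.9 × 921 = 828.9 N at 561.5 mm from C.
Moments about C: D_y·1136 − 400·836 − 550·246 − (0.9·921)·561.5 = 0 → D_y = 935127.35/1136 = 823.175 ≈ 823.2 N.
ΣF_y = 0: C_y + 823.175 − 400 − 550 − 0.9·921 = 0 → C_y = 955.7 N.
ΣF_x = 0: no horizontal applied forces, so C_x = 0.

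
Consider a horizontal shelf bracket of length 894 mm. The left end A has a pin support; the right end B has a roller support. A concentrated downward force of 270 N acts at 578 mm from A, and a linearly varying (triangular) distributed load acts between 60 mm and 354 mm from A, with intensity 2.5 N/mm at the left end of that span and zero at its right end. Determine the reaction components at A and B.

Resultant of the triangular load: ½ × 2.5 × 294 = 367.5 N, acting at 158 mm from A (one-third of the span from the peak).
Moments about A: B_y·894 − 270·578 − (½·2.5·294)·158 = 0 → B_y = 214125/894 = 239.513 ≈ 239.5 N.
ΣF_y = 0: A_y + 239.513 − 270 − ½·2.5·294 = 0 → A_y = 398.0 N.
ΣF_x = 0: no horizontal applied forces, so A_x = 0.

A_x = 0, A_y = 398.0 N, B_y = 239.5 N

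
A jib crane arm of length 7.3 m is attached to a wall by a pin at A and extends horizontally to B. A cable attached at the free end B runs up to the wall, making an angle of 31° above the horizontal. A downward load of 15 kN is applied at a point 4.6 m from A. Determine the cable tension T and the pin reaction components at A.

T = 18.35 kN, A_x = 15.73 kN, A_y = 5.548 kN

ΣM about A: T·sin31°·7.3 − 15·4.6 = 0 → T = 69/(7.3·0.515038) = 18.3522 ≈ 18.35 kN.
ΣF_x = 0: A_x − T·cos31° = 0 → A_x = 18.3522 × 0.857167 = 15.73 kN.
ΣF_y = 0: A_y + T·sin31° − 15 = 0 → A_y = 15 − 18.3522 × 0.515038 = 5.548 kN.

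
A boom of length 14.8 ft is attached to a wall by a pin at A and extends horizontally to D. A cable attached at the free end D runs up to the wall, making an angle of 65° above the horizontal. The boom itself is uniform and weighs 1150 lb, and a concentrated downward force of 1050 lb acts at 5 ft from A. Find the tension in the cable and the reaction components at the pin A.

ΣM about A: T·sin65°·14.8 − 1150·7.4 − 1050·5 = 0 → T = 13760/(14.8·0.906308) = 1025.84 ≈ 1026 lb.
ΣF_x = 0: A_x − T·cos65° = 0 → A_x = 1025.84 × 0.422618 = 433.5 lb.
ΣF_y = 0: A_y + T·sin65° − 1150 − 1050 = 0 → A_y = 2200 − 1025.84 × 0.906308 = 1270 lb.

T = 1026 lb, A_x = 433.5 lb, A_y = 1270 lb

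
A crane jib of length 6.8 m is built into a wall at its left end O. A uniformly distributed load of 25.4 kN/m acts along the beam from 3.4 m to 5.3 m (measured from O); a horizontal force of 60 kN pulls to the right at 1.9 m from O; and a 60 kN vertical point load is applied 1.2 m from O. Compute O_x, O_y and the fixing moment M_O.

O_x = -60.00 kN, O_y = 108.3 kN, M_O = 281.9 kN·m

Resultant of the distributed load: 25.4 × 1.9 = 48.26 kN at 4.35 m from O.
ΣF_x = 0: O_x + 60 = 0 → O_x = -60.00 kN.
ΣF_y = 0: O_y − 25.4·1.9 − 60 = 0 → O_y = 108.3 kN.
ΣM about O: M_O − (25.4·1.9)·4.35 − 60·1.2 = 0 → M_O = 281.9 kN·m.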